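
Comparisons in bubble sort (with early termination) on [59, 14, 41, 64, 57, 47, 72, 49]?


Algorithm: bubble sort (with early termination)
Input: [59, 14, 41, 64, 57, 47, 72, 49]
Sorted: [14, 41, 47, 49, 57, 59, 64, 72]

25


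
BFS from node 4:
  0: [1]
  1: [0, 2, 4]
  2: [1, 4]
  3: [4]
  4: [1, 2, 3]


Visit 4, enqueue [1, 2, 3]
Visit 1, enqueue [0]
Visit 2, enqueue []
Visit 3, enqueue []
Visit 0, enqueue []

BFS order: [4, 1, 2, 3, 0]


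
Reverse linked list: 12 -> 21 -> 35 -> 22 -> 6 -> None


Step 1: curr=12, set curr.next=prev(None) | reversed so far: 12
Step 2: curr=21, set curr.next=prev(12) | reversed so far: 21 -> 12
Step 3: curr=35, set curr.next=prev(21) | reversed so far: 35 -> 21 -> 12
Step 4: curr=22, set curr.next=prev(35) | reversed so far: 22 -> 35 -> 21 -> 12
Step 5: curr=6, set curr.next=prev(22) | reversed so far: 6 -> 22 -> 35 -> 21 -> 12

6 -> 22 -> 35 -> 21 -> 12 -> None


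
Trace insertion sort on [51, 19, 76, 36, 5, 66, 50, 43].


Initial: [51, 19, 76, 36, 5, 66, 50, 43]
Insert 19: [19, 51, 76, 36, 5, 66, 50, 43]
Insert 76: [19, 51, 76, 36, 5, 66, 50, 43]
Insert 36: [19, 36, 51, 76, 5, 66, 50, 43]
Insert 5: [5, 19, 36, 51, 76, 66, 50, 43]
Insert 66: [5, 19, 36, 51, 66, 76, 50, 43]
Insert 50: [5, 19, 36, 50, 51, 66, 76, 43]
Insert 43: [5, 19, 36, 43, 50, 51, 66, 76]

Sorted: [5, 19, 36, 43, 50, 51, 66, 76]


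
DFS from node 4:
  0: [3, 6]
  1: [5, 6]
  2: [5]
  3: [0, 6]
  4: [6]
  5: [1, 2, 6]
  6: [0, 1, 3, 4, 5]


Visit 4, push [6]
Visit 6, push [5, 3, 1, 0]
Visit 0, push [3]
Visit 3, push []
Visit 1, push [5]
Visit 5, push [2]
Visit 2, push []

DFS order: [4, 6, 0, 3, 1, 5, 2]


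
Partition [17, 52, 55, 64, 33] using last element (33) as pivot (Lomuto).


Pivot: 33
  17 <= 33: advance i (no swap)
Place pivot at 1: [17, 33, 55, 64, 52]

Partitioned: [17, 33, 55, 64, 52]


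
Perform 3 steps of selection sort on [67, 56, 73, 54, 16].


Initial: [67, 56, 73, 54, 16]
Step 1: min=16 at 4
  Swap: [16, 56, 73, 54, 67]
Step 2: min=54 at 3
  Swap: [16, 54, 73, 56, 67]
Step 3: min=56 at 3
  Swap: [16, 54, 56, 73, 67]

After 3 steps: [16, 54, 56, 73, 67]


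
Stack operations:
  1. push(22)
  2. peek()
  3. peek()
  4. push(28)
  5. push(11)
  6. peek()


push(22) -> [22]
peek()->22
peek()->22
push(28) -> [22, 28]
push(11) -> [22, 28, 11]
peek()->11

Final stack: [22, 28, 11]


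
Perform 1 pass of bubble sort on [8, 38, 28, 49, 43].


Initial: [8, 38, 28, 49, 43]
Pass 1: [8, 28, 38, 43, 49] (2 swaps)

After 1 pass: [8, 28, 38, 43, 49]


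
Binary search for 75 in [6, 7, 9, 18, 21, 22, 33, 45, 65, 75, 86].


Step 1: lo=0, hi=10, mid=5, val=22
Step 2: lo=6, hi=10, mid=8, val=65
Step 3: lo=9, hi=10, mid=9, val=75

Found at index 9


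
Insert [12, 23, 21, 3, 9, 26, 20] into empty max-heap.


Insert 12: [12]
Insert 23: [23, 12]
Insert 21: [23, 12, 21]
Insert 3: [23, 12, 21, 3]
Insert 9: [23, 12, 21, 3, 9]
Insert 26: [26, 12, 23, 3, 9, 21]
Insert 20: [26, 12, 23, 3, 9, 21, 20]

Final heap: [26, 12, 23, 3, 9, 21, 20]


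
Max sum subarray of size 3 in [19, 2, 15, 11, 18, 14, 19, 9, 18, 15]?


[0:3]: 36
[1:4]: 28
[2:5]: 44
[3:6]: 43
[4:7]: 51
[5:8]: 42
[6:9]: 46
[7:10]: 42

Max: 51 at [4:7]


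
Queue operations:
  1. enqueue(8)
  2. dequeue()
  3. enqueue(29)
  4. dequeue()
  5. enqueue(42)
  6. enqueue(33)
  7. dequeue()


enqueue(8) -> [8]
dequeue()->8, []
enqueue(29) -> [29]
dequeue()->29, []
enqueue(42) -> [42]
enqueue(33) -> [42, 33]
dequeue()->42, [33]

Final queue: [33]


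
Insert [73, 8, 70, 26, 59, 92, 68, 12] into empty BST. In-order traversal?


Insert 73: root
Insert 8: L from 73
Insert 70: L from 73 -> R from 8
Insert 26: L from 73 -> R from 8 -> L from 70
Insert 59: L from 73 -> R from 8 -> L from 70 -> R from 26
Insert 92: R from 73
Insert 68: L from 73 -> R from 8 -> L from 70 -> R from 26 -> R from 59
Insert 12: L from 73 -> R from 8 -> L from 70 -> L from 26

In-order: [8, 12, 26, 59, 68, 70, 73, 92]


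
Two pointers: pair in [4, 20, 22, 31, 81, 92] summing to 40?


lo=0(4)+hi=5(92)=96
lo=0(4)+hi=4(81)=85
lo=0(4)+hi=3(31)=35
lo=1(20)+hi=3(31)=51
lo=1(20)+hi=2(22)=42

No pair found


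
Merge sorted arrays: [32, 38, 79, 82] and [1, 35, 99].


Take 1 from B
Take 32 from A
Take 35 from B
Take 38 from A
Take 79 from A
Take 82 from A

Merged: [1, 32, 35, 38, 79, 82, 99]


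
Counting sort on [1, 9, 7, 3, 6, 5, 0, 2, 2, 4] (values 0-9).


Input: [1, 9, 7, 3, 6, 5, 0, 2, 2, 4]
Counts: [1, 1, 2, 1, 1, 1, 1, 1, 0, 1]

Sorted: [0, 1, 2, 2, 3, 4, 5, 6, 7, 9]


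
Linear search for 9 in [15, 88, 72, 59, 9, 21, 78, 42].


i=0: 15!=9
i=1: 88!=9
i=2: 72!=9
i=3: 59!=9
i=4: 9==9 found!

Found at 4, 5 comps


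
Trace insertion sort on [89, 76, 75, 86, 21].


Initial: [89, 76, 75, 86, 21]
Insert 76: [76, 89, 75, 86, 21]
Insert 75: [75, 76, 89, 86, 21]
Insert 86: [75, 76, 86, 89, 21]
Insert 21: [21, 75, 76, 86, 89]

Sorted: [21, 75, 76, 86, 89]


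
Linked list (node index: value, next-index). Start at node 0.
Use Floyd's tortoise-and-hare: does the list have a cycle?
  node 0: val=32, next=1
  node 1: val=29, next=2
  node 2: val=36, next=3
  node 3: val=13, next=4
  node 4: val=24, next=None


Floyd's tortoise (slow, +1) and hare (fast, +2):
  init: slow=0, fast=0
  step 1: slow=1, fast=2
  step 2: slow=2, fast=4
  step 3: fast -> None, no cycle

Cycle: no


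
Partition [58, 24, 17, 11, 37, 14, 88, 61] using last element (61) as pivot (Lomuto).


Pivot: 61
  58 <= 61: advance i (no swap)
  24 <= 61: advance i (no swap)
  17 <= 61: advance i (no swap)
  11 <= 61: advance i (no swap)
  37 <= 61: advance i (no swap)
  14 <= 61: advance i (no swap)
Place pivot at 6: [58, 24, 17, 11, 37, 14, 61, 88]

Partitioned: [58, 24, 17, 11, 37, 14, 61, 88]


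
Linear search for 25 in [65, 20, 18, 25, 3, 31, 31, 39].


i=0: 65!=25
i=1: 20!=25
i=2: 18!=25
i=3: 25==25 found!

Found at 3, 4 comps


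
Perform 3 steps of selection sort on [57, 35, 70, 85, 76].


Initial: [57, 35, 70, 85, 76]
Step 1: min=35 at 1
  Swap: [35, 57, 70, 85, 76]
Step 2: min=57 at 1
  Swap: [35, 57, 70, 85, 76]
Step 3: min=70 at 2
  Swap: [35, 57, 70, 85, 76]

After 3 steps: [35, 57, 70, 85, 76]


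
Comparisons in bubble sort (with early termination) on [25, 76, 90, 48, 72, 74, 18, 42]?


Algorithm: bubble sort (with early termination)
Input: [25, 76, 90, 48, 72, 74, 18, 42]
Sorted: [18, 25, 42, 48, 72, 74, 76, 90]

28


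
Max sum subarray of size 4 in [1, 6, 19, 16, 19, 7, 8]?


[0:4]: 42
[1:5]: 60
[2:6]: 61
[3:7]: 50

Max: 61 at [2:6]


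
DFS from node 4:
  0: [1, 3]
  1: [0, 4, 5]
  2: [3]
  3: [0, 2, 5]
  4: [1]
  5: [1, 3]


Visit 4, push [1]
Visit 1, push [5, 0]
Visit 0, push [3]
Visit 3, push [5, 2]
Visit 2, push []
Visit 5, push []

DFS order: [4, 1, 0, 3, 2, 5]


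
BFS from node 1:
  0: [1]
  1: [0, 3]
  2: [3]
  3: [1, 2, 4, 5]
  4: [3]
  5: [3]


Visit 1, enqueue [0, 3]
Visit 0, enqueue []
Visit 3, enqueue [2, 4, 5]
Visit 2, enqueue []
Visit 4, enqueue []
Visit 5, enqueue []

BFS order: [1, 0, 3, 2, 4, 5]


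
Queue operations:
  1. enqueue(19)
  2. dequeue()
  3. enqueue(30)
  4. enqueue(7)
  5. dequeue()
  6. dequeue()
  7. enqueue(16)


enqueue(19) -> [19]
dequeue()->19, []
enqueue(30) -> [30]
enqueue(7) -> [30, 7]
dequeue()->30, [7]
dequeue()->7, []
enqueue(16) -> [16]

Final queue: [16]


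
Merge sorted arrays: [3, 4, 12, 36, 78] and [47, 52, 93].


Take 3 from A
Take 4 from A
Take 12 from A
Take 36 from A
Take 47 from B
Take 52 from B
Take 78 from A

Merged: [3, 4, 12, 36, 47, 52, 78, 93]


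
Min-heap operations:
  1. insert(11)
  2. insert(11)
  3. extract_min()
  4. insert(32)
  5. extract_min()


insert(11) -> [11]
insert(11) -> [11, 11]
extract_min()->11, [11]
insert(32) -> [11, 32]
extract_min()->11, [32]

Final heap: [32]


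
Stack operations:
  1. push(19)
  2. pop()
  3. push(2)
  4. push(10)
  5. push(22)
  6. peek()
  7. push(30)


push(19) -> [19]
pop()->19, []
push(2) -> [2]
push(10) -> [2, 10]
push(22) -> [2, 10, 22]
peek()->22
push(30) -> [2, 10, 22, 30]

Final stack: [2, 10, 22, 30]


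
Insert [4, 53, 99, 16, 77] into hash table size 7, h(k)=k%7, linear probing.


Insert 4: h=4 -> slot 4
Insert 53: h=4, 1 probes -> slot 5
Insert 99: h=1 -> slot 1
Insert 16: h=2 -> slot 2
Insert 77: h=0 -> slot 0

Table: [77, 99, 16, None, 4, 53, None]


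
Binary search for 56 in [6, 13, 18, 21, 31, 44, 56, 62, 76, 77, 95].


Step 1: lo=0, hi=10, mid=5, val=44
Step 2: lo=6, hi=10, mid=8, val=76
Step 3: lo=6, hi=7, mid=6, val=56

Found at index 6


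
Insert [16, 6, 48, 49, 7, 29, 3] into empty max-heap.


Insert 16: [16]
Insert 6: [16, 6]
Insert 48: [48, 6, 16]
Insert 49: [49, 48, 16, 6]
Insert 7: [49, 48, 16, 6, 7]
Insert 29: [49, 48, 29, 6, 7, 16]
Insert 3: [49, 48, 29, 6, 7, 16, 3]

Final heap: [49, 48, 29, 6, 7, 16, 3]


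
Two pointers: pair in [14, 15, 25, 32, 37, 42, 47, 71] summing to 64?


lo=0(14)+hi=7(71)=85
lo=0(14)+hi=6(47)=61
lo=1(15)+hi=6(47)=62
lo=2(25)+hi=6(47)=72
lo=2(25)+hi=5(42)=67
lo=2(25)+hi=4(37)=62
lo=3(32)+hi=4(37)=69

No pair found


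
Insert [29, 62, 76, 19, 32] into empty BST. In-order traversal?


Insert 29: root
Insert 62: R from 29
Insert 76: R from 29 -> R from 62
Insert 19: L from 29
Insert 32: R from 29 -> L from 62

In-order: [19, 29, 32, 62, 76]


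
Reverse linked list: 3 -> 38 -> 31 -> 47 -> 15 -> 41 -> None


Step 1: curr=3, set curr.next=prev(None) | reversed so far: 3
Step 2: curr=38, set curr.next=prev(3) | reversed so far: 38 -> 3
Step 3: curr=31, set curr.next=prev(38) | reversed so far: 31 -> 38 -> 3
Step 4: curr=47, set curr.next=prev(31) | reversed so far: 47 -> 31 -> 38 -> 3
Step 5: curr=15, set curr.next=prev(47) | reversed so far: 15 -> 47 -> 31 -> 38 -> 3
Step 6: curr=41, set curr.next=prev(15) | reversed so far: 41 -> 15 -> 47 -> 31 -> 38 -> 3

41 -> 15 -> 47 -> 31 -> 38 -> 3 -> None


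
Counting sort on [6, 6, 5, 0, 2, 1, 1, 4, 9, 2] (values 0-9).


Input: [6, 6, 5, 0, 2, 1, 1, 4, 9, 2]
Counts: [1, 2, 2, 0, 1, 1, 2, 0, 0, 1]

Sorted: [0, 1, 1, 2, 2, 4, 5, 6, 6, 9]


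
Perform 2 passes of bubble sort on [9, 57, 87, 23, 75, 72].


Initial: [9, 57, 87, 23, 75, 72]
Pass 1: [9, 57, 23, 75, 72, 87] (3 swaps)
Pass 2: [9, 23, 57, 72, 75, 87] (2 swaps)

After 2 passes: [9, 23, 57, 72, 75, 87]


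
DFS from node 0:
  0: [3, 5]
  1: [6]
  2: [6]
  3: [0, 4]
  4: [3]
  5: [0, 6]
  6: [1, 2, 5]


Visit 0, push [5, 3]
Visit 3, push [4]
Visit 4, push []
Visit 5, push [6]
Visit 6, push [2, 1]
Visit 1, push []
Visit 2, push []

DFS order: [0, 3, 4, 5, 6, 1, 2]


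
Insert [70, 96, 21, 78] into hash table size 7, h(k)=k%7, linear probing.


Insert 70: h=0 -> slot 0
Insert 96: h=5 -> slot 5
Insert 21: h=0, 1 probes -> slot 1
Insert 78: h=1, 1 probes -> slot 2

Table: [70, 21, 78, None, None, 96, None]


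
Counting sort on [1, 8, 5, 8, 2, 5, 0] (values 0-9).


Input: [1, 8, 5, 8, 2, 5, 0]
Counts: [1, 1, 1, 0, 0, 2, 0, 0, 2, 0]

Sorted: [0, 1, 2, 5, 5, 8, 8]


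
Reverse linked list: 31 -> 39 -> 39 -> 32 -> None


Step 1: curr=31, set curr.next=prev(None) | reversed so far: 31
Step 2: curr=39, set curr.next=prev(31) | reversed so far: 39 -> 31
Step 3: curr=39, set curr.next=prev(39) | reversed so far: 39 -> 39 -> 31
Step 4: curr=32, set curr.next=prev(39) | reversed so far: 32 -> 39 -> 39 -> 31

32 -> 39 -> 39 -> 31 -> None


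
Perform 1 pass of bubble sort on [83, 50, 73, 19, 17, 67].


Initial: [83, 50, 73, 19, 17, 67]
Pass 1: [50, 73, 19, 17, 67, 83] (5 swaps)

After 1 pass: [50, 73, 19, 17, 67, 83]


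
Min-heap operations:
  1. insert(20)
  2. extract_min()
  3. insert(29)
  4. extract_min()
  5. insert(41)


insert(20) -> [20]
extract_min()->20, []
insert(29) -> [29]
extract_min()->29, []
insert(41) -> [41]

Final heap: [41]


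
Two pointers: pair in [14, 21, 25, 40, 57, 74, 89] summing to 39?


lo=0(14)+hi=6(89)=103
lo=0(14)+hi=5(74)=88
lo=0(14)+hi=4(57)=71
lo=0(14)+hi=3(40)=54
lo=0(14)+hi=2(25)=39

Yes: 14+25=39


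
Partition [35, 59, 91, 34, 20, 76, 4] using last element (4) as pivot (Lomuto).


Pivot: 4
Place pivot at 0: [4, 59, 91, 34, 20, 76, 35]

Partitioned: [4, 59, 91, 34, 20, 76, 35]


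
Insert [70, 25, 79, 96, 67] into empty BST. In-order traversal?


Insert 70: root
Insert 25: L from 70
Insert 79: R from 70
Insert 96: R from 70 -> R from 79
Insert 67: L from 70 -> R from 25

In-order: [25, 67, 70, 79, 96]


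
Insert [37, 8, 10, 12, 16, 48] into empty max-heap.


Insert 37: [37]
Insert 8: [37, 8]
Insert 10: [37, 8, 10]
Insert 12: [37, 12, 10, 8]
Insert 16: [37, 16, 10, 8, 12]
Insert 48: [48, 16, 37, 8, 12, 10]

Final heap: [48, 16, 37, 8, 12, 10]


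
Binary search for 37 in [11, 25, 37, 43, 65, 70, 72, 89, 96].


Step 1: lo=0, hi=8, mid=4, val=65
Step 2: lo=0, hi=3, mid=1, val=25
Step 3: lo=2, hi=3, mid=2, val=37

Found at index 2


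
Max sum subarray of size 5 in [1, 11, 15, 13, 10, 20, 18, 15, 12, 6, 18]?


[0:5]: 50
[1:6]: 69
[2:7]: 76
[3:8]: 76
[4:9]: 75
[5:10]: 71
[6:11]: 69

Max: 76 at [2:7]


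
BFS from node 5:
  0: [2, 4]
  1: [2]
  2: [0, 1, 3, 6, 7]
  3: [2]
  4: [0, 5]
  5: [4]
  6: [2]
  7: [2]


Visit 5, enqueue [4]
Visit 4, enqueue [0]
Visit 0, enqueue [2]
Visit 2, enqueue [1, 3, 6, 7]
Visit 1, enqueue []
Visit 3, enqueue []
Visit 6, enqueue []
Visit 7, enqueue []

BFS order: [5, 4, 0, 2, 1, 3, 6, 7]


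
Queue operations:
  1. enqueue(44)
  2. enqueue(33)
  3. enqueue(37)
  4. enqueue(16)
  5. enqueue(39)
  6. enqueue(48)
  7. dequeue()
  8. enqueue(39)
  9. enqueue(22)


enqueue(44) -> [44]
enqueue(33) -> [44, 33]
enqueue(37) -> [44, 33, 37]
enqueue(16) -> [44, 33, 37, 16]
enqueue(39) -> [44, 33, 37, 16, 39]
enqueue(48) -> [44, 33, 37, 16, 39, 48]
dequeue()->44, [33, 37, 16, 39, 48]
enqueue(39) -> [33, 37, 16, 39, 48, 39]
enqueue(22) -> [33, 37, 16, 39, 48, 39, 22]

Final queue: [33, 37, 16, 39, 48, 39, 22]


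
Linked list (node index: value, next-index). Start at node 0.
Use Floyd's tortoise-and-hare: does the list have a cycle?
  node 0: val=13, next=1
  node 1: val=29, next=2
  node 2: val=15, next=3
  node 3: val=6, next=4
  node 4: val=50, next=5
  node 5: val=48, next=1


Floyd's tortoise (slow, +1) and hare (fast, +2):
  init: slow=0, fast=0
  step 1: slow=1, fast=2
  step 2: slow=2, fast=4
  step 3: slow=3, fast=1
  step 4: slow=4, fast=3
  step 5: slow=5, fast=5
  slow == fast at node 5: cycle detected

Cycle: yes


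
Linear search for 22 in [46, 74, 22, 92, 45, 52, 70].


i=0: 46!=22
i=1: 74!=22
i=2: 22==22 found!

Found at 2, 3 comps


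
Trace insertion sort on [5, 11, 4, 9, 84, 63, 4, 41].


Initial: [5, 11, 4, 9, 84, 63, 4, 41]
Insert 11: [5, 11, 4, 9, 84, 63, 4, 41]
Insert 4: [4, 5, 11, 9, 84, 63, 4, 41]
Insert 9: [4, 5, 9, 11, 84, 63, 4, 41]
Insert 84: [4, 5, 9, 11, 84, 63, 4, 41]
Insert 63: [4, 5, 9, 11, 63, 84, 4, 41]
Insert 4: [4, 4, 5, 9, 11, 63, 84, 41]
Insert 41: [4, 4, 5, 9, 11, 41, 63, 84]

Sorted: [4, 4, 5, 9, 11, 41, 63, 84]


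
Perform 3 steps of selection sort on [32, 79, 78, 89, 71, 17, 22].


Initial: [32, 79, 78, 89, 71, 17, 22]
Step 1: min=17 at 5
  Swap: [17, 79, 78, 89, 71, 32, 22]
Step 2: min=22 at 6
  Swap: [17, 22, 78, 89, 71, 32, 79]
Step 3: min=32 at 5
  Swap: [17, 22, 32, 89, 71, 78, 79]

After 3 steps: [17, 22, 32, 89, 71, 78, 79]


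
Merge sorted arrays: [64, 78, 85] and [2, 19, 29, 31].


Take 2 from B
Take 19 from B
Take 29 from B
Take 31 from B

Merged: [2, 19, 29, 31, 64, 78, 85]


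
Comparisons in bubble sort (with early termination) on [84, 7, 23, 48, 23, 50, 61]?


Algorithm: bubble sort (with early termination)
Input: [84, 7, 23, 48, 23, 50, 61]
Sorted: [7, 23, 23, 48, 50, 61, 84]

15


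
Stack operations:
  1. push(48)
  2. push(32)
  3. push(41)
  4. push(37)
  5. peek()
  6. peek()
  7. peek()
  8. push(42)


push(48) -> [48]
push(32) -> [48, 32]
push(41) -> [48, 32, 41]
push(37) -> [48, 32, 41, 37]
peek()->37
peek()->37
peek()->37
push(42) -> [48, 32, 41, 37, 42]

Final stack: [48, 32, 41, 37, 42]


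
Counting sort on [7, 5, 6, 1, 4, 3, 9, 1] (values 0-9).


Input: [7, 5, 6, 1, 4, 3, 9, 1]
Counts: [0, 2, 0, 1, 1, 1, 1, 1, 0, 1]

Sorted: [1, 1, 3, 4, 5, 6, 7, 9]


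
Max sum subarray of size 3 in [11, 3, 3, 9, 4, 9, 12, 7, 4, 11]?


[0:3]: 17
[1:4]: 15
[2:5]: 16
[3:6]: 22
[4:7]: 25
[5:8]: 28
[6:9]: 23
[7:10]: 22

Max: 28 at [5:8]


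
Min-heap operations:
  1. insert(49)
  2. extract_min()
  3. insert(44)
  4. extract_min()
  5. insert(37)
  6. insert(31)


insert(49) -> [49]
extract_min()->49, []
insert(44) -> [44]
extract_min()->44, []
insert(37) -> [37]
insert(31) -> [31, 37]

Final heap: [31, 37]


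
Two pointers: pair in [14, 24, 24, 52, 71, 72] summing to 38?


lo=0(14)+hi=5(72)=86
lo=0(14)+hi=4(71)=85
lo=0(14)+hi=3(52)=66
lo=0(14)+hi=2(24)=38

Yes: 14+24=38


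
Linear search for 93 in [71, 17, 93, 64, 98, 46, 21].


i=0: 71!=93
i=1: 17!=93
i=2: 93==93 found!

Found at 2, 3 comps


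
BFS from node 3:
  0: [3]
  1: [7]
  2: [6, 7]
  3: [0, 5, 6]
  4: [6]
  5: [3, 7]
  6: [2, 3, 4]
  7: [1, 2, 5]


Visit 3, enqueue [0, 5, 6]
Visit 0, enqueue []
Visit 5, enqueue [7]
Visit 6, enqueue [2, 4]
Visit 7, enqueue [1]
Visit 2, enqueue []
Visit 4, enqueue []
Visit 1, enqueue []

BFS order: [3, 0, 5, 6, 7, 2, 4, 1]


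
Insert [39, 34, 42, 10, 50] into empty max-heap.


Insert 39: [39]
Insert 34: [39, 34]
Insert 42: [42, 34, 39]
Insert 10: [42, 34, 39, 10]
Insert 50: [50, 42, 39, 10, 34]

Final heap: [50, 42, 39, 10, 34]


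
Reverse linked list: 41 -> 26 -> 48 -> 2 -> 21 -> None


Step 1: curr=41, set curr.next=prev(None) | reversed so far: 41
Step 2: curr=26, set curr.next=prev(41) | reversed so far: 26 -> 41
Step 3: curr=48, set curr.next=prev(26) | reversed so far: 48 -> 26 -> 41
Step 4: curr=2, set curr.next=prev(48) | reversed so far: 2 -> 48 -> 26 -> 41
Step 5: curr=21, set curr.next=prev(2) | reversed so far: 21 -> 2 -> 48 -> 26 -> 41

21 -> 2 -> 48 -> 26 -> 41 -> None


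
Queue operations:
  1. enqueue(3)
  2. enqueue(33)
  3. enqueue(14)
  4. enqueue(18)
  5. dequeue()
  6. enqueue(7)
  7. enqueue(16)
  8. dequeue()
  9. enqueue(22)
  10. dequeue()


enqueue(3) -> [3]
enqueue(33) -> [3, 33]
enqueue(14) -> [3, 33, 14]
enqueue(18) -> [3, 33, 14, 18]
dequeue()->3, [33, 14, 18]
enqueue(7) -> [33, 14, 18, 7]
enqueue(16) -> [33, 14, 18, 7, 16]
dequeue()->33, [14, 18, 7, 16]
enqueue(22) -> [14, 18, 7, 16, 22]
dequeue()->14, [18, 7, 16, 22]

Final queue: [18, 7, 16, 22]


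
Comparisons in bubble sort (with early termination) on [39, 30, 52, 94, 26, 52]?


Algorithm: bubble sort (with early termination)
Input: [39, 30, 52, 94, 26, 52]
Sorted: [26, 30, 39, 52, 52, 94]

15


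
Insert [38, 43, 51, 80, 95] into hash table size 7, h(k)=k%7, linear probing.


Insert 38: h=3 -> slot 3
Insert 43: h=1 -> slot 1
Insert 51: h=2 -> slot 2
Insert 80: h=3, 1 probes -> slot 4
Insert 95: h=4, 1 probes -> slot 5

Table: [None, 43, 51, 38, 80, 95, None]


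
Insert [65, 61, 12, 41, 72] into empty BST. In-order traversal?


Insert 65: root
Insert 61: L from 65
Insert 12: L from 65 -> L from 61
Insert 41: L from 65 -> L from 61 -> R from 12
Insert 72: R from 65

In-order: [12, 41, 61, 65, 72]


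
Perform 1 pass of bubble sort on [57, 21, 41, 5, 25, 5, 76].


Initial: [57, 21, 41, 5, 25, 5, 76]
Pass 1: [21, 41, 5, 25, 5, 57, 76] (5 swaps)

After 1 pass: [21, 41, 5, 25, 5, 57, 76]


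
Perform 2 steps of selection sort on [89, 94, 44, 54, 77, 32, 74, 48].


Initial: [89, 94, 44, 54, 77, 32, 74, 48]
Step 1: min=32 at 5
  Swap: [32, 94, 44, 54, 77, 89, 74, 48]
Step 2: min=44 at 2
  Swap: [32, 44, 94, 54, 77, 89, 74, 48]

After 2 steps: [32, 44, 94, 54, 77, 89, 74, 48]


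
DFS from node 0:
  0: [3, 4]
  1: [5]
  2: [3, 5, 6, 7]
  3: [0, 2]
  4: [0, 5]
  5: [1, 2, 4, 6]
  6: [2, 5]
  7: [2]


Visit 0, push [4, 3]
Visit 3, push [2]
Visit 2, push [7, 6, 5]
Visit 5, push [6, 4, 1]
Visit 1, push []
Visit 4, push []
Visit 6, push []
Visit 7, push []

DFS order: [0, 3, 2, 5, 1, 4, 6, 7]


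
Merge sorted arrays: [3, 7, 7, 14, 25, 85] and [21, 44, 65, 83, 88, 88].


Take 3 from A
Take 7 from A
Take 7 from A
Take 14 from A
Take 21 from B
Take 25 from A
Take 44 from B
Take 65 from B
Take 83 from B
Take 85 from A

Merged: [3, 7, 7, 14, 21, 25, 44, 65, 83, 85, 88, 88]


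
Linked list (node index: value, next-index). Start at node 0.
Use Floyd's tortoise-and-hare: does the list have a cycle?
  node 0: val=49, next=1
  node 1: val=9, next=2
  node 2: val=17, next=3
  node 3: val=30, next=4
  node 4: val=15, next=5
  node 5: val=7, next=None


Floyd's tortoise (slow, +1) and hare (fast, +2):
  init: slow=0, fast=0
  step 1: slow=1, fast=2
  step 2: slow=2, fast=4
  step 3: fast 4->5->None, no cycle

Cycle: no


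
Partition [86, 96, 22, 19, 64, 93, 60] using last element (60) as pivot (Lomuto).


Pivot: 60
  22 <= 60: swap -> [22, 96, 86, 19, 64, 93, 60]
  19 <= 60: swap -> [22, 19, 86, 96, 64, 93, 60]
Place pivot at 2: [22, 19, 60, 96, 64, 93, 86]

Partitioned: [22, 19, 60, 96, 64, 93, 86]


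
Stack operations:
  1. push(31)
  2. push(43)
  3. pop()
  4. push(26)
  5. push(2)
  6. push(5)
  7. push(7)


push(31) -> [31]
push(43) -> [31, 43]
pop()->43, [31]
push(26) -> [31, 26]
push(2) -> [31, 26, 2]
push(5) -> [31, 26, 2, 5]
push(7) -> [31, 26, 2, 5, 7]

Final stack: [31, 26, 2, 5, 7]


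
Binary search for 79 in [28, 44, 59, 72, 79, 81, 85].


Step 1: lo=0, hi=6, mid=3, val=72
Step 2: lo=4, hi=6, mid=5, val=81
Step 3: lo=4, hi=4, mid=4, val=79

Found at index 4


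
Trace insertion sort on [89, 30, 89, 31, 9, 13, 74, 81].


Initial: [89, 30, 89, 31, 9, 13, 74, 81]
Insert 30: [30, 89, 89, 31, 9, 13, 74, 81]
Insert 89: [30, 89, 89, 31, 9, 13, 74, 81]
Insert 31: [30, 31, 89, 89, 9, 13, 74, 81]
Insert 9: [9, 30, 31, 89, 89, 13, 74, 81]
Insert 13: [9, 13, 30, 31, 89, 89, 74, 81]
Insert 74: [9, 13, 30, 31, 74, 89, 89, 81]
Insert 81: [9, 13, 30, 31, 74, 81, 89, 89]

Sorted: [9, 13, 30, 31, 74, 81, 89, 89]


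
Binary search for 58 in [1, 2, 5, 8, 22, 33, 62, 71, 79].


Step 1: lo=0, hi=8, mid=4, val=22
Step 2: lo=5, hi=8, mid=6, val=62
Step 3: lo=5, hi=5, mid=5, val=33

Not found


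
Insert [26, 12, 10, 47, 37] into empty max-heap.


Insert 26: [26]
Insert 12: [26, 12]
Insert 10: [26, 12, 10]
Insert 47: [47, 26, 10, 12]
Insert 37: [47, 37, 10, 12, 26]

Final heap: [47, 37, 10, 12, 26]


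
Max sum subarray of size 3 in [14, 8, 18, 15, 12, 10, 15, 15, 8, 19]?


[0:3]: 40
[1:4]: 41
[2:5]: 45
[3:6]: 37
[4:7]: 37
[5:8]: 40
[6:9]: 38
[7:10]: 42

Max: 45 at [2:5]


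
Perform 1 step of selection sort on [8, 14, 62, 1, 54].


Initial: [8, 14, 62, 1, 54]
Step 1: min=1 at 3
  Swap: [1, 14, 62, 8, 54]

After 1 step: [1, 14, 62, 8, 54]


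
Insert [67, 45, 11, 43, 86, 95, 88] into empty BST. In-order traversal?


Insert 67: root
Insert 45: L from 67
Insert 11: L from 67 -> L from 45
Insert 43: L from 67 -> L from 45 -> R from 11
Insert 86: R from 67
Insert 95: R from 67 -> R from 86
Insert 88: R from 67 -> R from 86 -> L from 95

In-order: [11, 43, 45, 67, 86, 88, 95]


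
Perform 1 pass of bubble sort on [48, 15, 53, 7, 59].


Initial: [48, 15, 53, 7, 59]
Pass 1: [15, 48, 7, 53, 59] (2 swaps)

After 1 pass: [15, 48, 7, 53, 59]


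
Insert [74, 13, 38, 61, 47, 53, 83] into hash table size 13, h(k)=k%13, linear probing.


Insert 74: h=9 -> slot 9
Insert 13: h=0 -> slot 0
Insert 38: h=12 -> slot 12
Insert 61: h=9, 1 probes -> slot 10
Insert 47: h=8 -> slot 8
Insert 53: h=1 -> slot 1
Insert 83: h=5 -> slot 5

Table: [13, 53, None, None, None, 83, None, None, 47, 74, 61, None, 38]


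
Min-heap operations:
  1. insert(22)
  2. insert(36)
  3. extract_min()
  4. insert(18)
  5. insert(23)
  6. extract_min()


insert(22) -> [22]
insert(36) -> [22, 36]
extract_min()->22, [36]
insert(18) -> [18, 36]
insert(23) -> [18, 36, 23]
extract_min()->18, [23, 36]

Final heap: [23, 36]


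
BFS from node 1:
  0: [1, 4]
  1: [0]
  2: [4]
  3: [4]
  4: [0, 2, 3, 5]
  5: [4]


Visit 1, enqueue [0]
Visit 0, enqueue [4]
Visit 4, enqueue [2, 3, 5]
Visit 2, enqueue []
Visit 3, enqueue []
Visit 5, enqueue []

BFS order: [1, 0, 4, 2, 3, 5]


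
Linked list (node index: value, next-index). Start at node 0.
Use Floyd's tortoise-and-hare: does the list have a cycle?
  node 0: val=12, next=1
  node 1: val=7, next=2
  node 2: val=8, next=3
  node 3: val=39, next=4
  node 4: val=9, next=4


Floyd's tortoise (slow, +1) and hare (fast, +2):
  init: slow=0, fast=0
  step 1: slow=1, fast=2
  step 2: slow=2, fast=4
  step 3: slow=3, fast=4
  step 4: slow=4, fast=4
  slow == fast at node 4: cycle detected

Cycle: yes


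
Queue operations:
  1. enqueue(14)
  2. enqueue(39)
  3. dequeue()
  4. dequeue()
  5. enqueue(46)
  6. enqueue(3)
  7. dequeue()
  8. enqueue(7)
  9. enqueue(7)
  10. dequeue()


enqueue(14) -> [14]
enqueue(39) -> [14, 39]
dequeue()->14, [39]
dequeue()->39, []
enqueue(46) -> [46]
enqueue(3) -> [46, 3]
dequeue()->46, [3]
enqueue(7) -> [3, 7]
enqueue(7) -> [3, 7, 7]
dequeue()->3, [7, 7]

Final queue: [7, 7]


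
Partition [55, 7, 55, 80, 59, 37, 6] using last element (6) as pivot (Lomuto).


Pivot: 6
Place pivot at 0: [6, 7, 55, 80, 59, 37, 55]

Partitioned: [6, 7, 55, 80, 59, 37, 55]


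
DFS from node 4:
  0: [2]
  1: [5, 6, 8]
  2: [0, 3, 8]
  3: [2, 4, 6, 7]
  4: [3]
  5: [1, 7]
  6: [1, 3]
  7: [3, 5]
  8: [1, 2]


Visit 4, push [3]
Visit 3, push [7, 6, 2]
Visit 2, push [8, 0]
Visit 0, push []
Visit 8, push [1]
Visit 1, push [6, 5]
Visit 5, push [7]
Visit 7, push []
Visit 6, push []

DFS order: [4, 3, 2, 0, 8, 1, 5, 7, 6]


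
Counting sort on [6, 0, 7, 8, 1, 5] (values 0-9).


Input: [6, 0, 7, 8, 1, 5]
Counts: [1, 1, 0, 0, 0, 1, 1, 1, 1, 0]

Sorted: [0, 1, 5, 6, 7, 8]


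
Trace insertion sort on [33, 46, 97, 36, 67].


Initial: [33, 46, 97, 36, 67]
Insert 46: [33, 46, 97, 36, 67]
Insert 97: [33, 46, 97, 36, 67]
Insert 36: [33, 36, 46, 97, 67]
Insert 67: [33, 36, 46, 67, 97]

Sorted: [33, 36, 46, 67, 97]


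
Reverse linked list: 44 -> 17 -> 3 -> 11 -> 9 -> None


Step 1: curr=44, set curr.next=prev(None) | reversed so far: 44
Step 2: curr=17, set curr.next=prev(44) | reversed so far: 17 -> 44
Step 3: curr=3, set curr.next=prev(17) | reversed so far: 3 -> 17 -> 44
Step 4: curr=11, set curr.next=prev(3) | reversed so far: 11 -> 3 -> 17 -> 44
Step 5: curr=9, set curr.next=prev(11) | reversed so far: 9 -> 11 -> 3 -> 17 -> 44

9 -> 11 -> 3 -> 17 -> 44 -> None


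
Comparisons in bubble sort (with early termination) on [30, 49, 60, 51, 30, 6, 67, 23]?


Algorithm: bubble sort (with early termination)
Input: [30, 49, 60, 51, 30, 6, 67, 23]
Sorted: [6, 23, 30, 30, 49, 51, 60, 67]

28


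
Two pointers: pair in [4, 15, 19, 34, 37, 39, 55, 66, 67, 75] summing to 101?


lo=0(4)+hi=9(75)=79
lo=1(15)+hi=9(75)=90
lo=2(19)+hi=9(75)=94
lo=3(34)+hi=9(75)=109
lo=3(34)+hi=8(67)=101

Yes: 34+67=101


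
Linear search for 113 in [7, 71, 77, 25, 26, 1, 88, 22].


i=0: 7!=113
i=1: 71!=113
i=2: 77!=113
i=3: 25!=113
i=4: 26!=113
i=5: 1!=113
i=6: 88!=113
i=7: 22!=113

Not found, 8 comps


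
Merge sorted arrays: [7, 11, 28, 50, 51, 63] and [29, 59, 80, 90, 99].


Take 7 from A
Take 11 from A
Take 28 from A
Take 29 from B
Take 50 from A
Take 51 from A
Take 59 from B
Take 63 from A

Merged: [7, 11, 28, 29, 50, 51, 59, 63, 80, 90, 99]


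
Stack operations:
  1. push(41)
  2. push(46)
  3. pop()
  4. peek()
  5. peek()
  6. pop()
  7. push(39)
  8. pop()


push(41) -> [41]
push(46) -> [41, 46]
pop()->46, [41]
peek()->41
peek()->41
pop()->41, []
push(39) -> [39]
pop()->39, []

Final stack: []


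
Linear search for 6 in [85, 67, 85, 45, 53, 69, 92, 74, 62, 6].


i=0: 85!=6
i=1: 67!=6
i=2: 85!=6
i=3: 45!=6
i=4: 53!=6
i=5: 69!=6
i=6: 92!=6
i=7: 74!=6
i=8: 62!=6
i=9: 6==6 found!

Found at 9, 10 comps


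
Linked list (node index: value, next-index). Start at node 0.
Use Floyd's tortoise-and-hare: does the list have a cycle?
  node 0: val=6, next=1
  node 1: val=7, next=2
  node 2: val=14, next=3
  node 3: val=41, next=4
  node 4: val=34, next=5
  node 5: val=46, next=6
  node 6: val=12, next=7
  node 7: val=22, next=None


Floyd's tortoise (slow, +1) and hare (fast, +2):
  init: slow=0, fast=0
  step 1: slow=1, fast=2
  step 2: slow=2, fast=4
  step 3: slow=3, fast=6
  step 4: fast 6->7->None, no cycle

Cycle: no


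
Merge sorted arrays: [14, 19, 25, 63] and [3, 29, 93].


Take 3 from B
Take 14 from A
Take 19 from A
Take 25 from A
Take 29 from B
Take 63 from A

Merged: [3, 14, 19, 25, 29, 63, 93]


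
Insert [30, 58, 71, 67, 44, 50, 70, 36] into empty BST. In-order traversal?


Insert 30: root
Insert 58: R from 30
Insert 71: R from 30 -> R from 58
Insert 67: R from 30 -> R from 58 -> L from 71
Insert 44: R from 30 -> L from 58
Insert 50: R from 30 -> L from 58 -> R from 44
Insert 70: R from 30 -> R from 58 -> L from 71 -> R from 67
Insert 36: R from 30 -> L from 58 -> L from 44

In-order: [30, 36, 44, 50, 58, 67, 70, 71]


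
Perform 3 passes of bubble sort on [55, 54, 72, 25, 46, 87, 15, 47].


Initial: [55, 54, 72, 25, 46, 87, 15, 47]
Pass 1: [54, 55, 25, 46, 72, 15, 47, 87] (5 swaps)
Pass 2: [54, 25, 46, 55, 15, 47, 72, 87] (4 swaps)
Pass 3: [25, 46, 54, 15, 47, 55, 72, 87] (4 swaps)

After 3 passes: [25, 46, 54, 15, 47, 55, 72, 87]


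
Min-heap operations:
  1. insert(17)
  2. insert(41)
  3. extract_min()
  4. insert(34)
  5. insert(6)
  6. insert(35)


insert(17) -> [17]
insert(41) -> [17, 41]
extract_min()->17, [41]
insert(34) -> [34, 41]
insert(6) -> [6, 41, 34]
insert(35) -> [6, 35, 34, 41]

Final heap: [6, 35, 34, 41]


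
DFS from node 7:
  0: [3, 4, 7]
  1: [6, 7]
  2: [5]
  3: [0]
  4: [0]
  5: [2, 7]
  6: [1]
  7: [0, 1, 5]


Visit 7, push [5, 1, 0]
Visit 0, push [4, 3]
Visit 3, push []
Visit 4, push []
Visit 1, push [6]
Visit 6, push []
Visit 5, push [2]
Visit 2, push []

DFS order: [7, 0, 3, 4, 1, 6, 5, 2]


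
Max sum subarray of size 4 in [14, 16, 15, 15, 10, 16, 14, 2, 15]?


[0:4]: 60
[1:5]: 56
[2:6]: 56
[3:7]: 55
[4:8]: 42
[5:9]: 47

Max: 60 at [0:4]


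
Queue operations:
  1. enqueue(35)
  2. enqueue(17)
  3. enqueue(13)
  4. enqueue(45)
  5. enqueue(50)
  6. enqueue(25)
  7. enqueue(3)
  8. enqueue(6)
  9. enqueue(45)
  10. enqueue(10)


enqueue(35) -> [35]
enqueue(17) -> [35, 17]
enqueue(13) -> [35, 17, 13]
enqueue(45) -> [35, 17, 13, 45]
enqueue(50) -> [35, 17, 13, 45, 50]
enqueue(25) -> [35, 17, 13, 45, 50, 25]
enqueue(3) -> [35, 17, 13, 45, 50, 25, 3]
enqueue(6) -> [35, 17, 13, 45, 50, 25, 3, 6]
enqueue(45) -> [35, 17, 13, 45, 50, 25, 3, 6, 45]
enqueue(10) -> [35, 17, 13, 45, 50, 25, 3, 6, 45, 10]

Final queue: [35, 17, 13, 45, 50, 25, 3, 6, 45, 10]


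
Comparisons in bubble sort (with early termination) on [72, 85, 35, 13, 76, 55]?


Algorithm: bubble sort (with early termination)
Input: [72, 85, 35, 13, 76, 55]
Sorted: [13, 35, 55, 72, 76, 85]

14


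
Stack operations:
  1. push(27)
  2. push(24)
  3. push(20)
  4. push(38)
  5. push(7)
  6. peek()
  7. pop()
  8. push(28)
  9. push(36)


push(27) -> [27]
push(24) -> [27, 24]
push(20) -> [27, 24, 20]
push(38) -> [27, 24, 20, 38]
push(7) -> [27, 24, 20, 38, 7]
peek()->7
pop()->7, [27, 24, 20, 38]
push(28) -> [27, 24, 20, 38, 28]
push(36) -> [27, 24, 20, 38, 28, 36]

Final stack: [27, 24, 20, 38, 28, 36]


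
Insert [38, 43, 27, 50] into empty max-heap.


Insert 38: [38]
Insert 43: [43, 38]
Insert 27: [43, 38, 27]
Insert 50: [50, 43, 27, 38]

Final heap: [50, 43, 27, 38]


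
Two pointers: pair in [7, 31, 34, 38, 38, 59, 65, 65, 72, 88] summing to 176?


lo=0(7)+hi=9(88)=95
lo=1(31)+hi=9(88)=119
lo=2(34)+hi=9(88)=122
lo=3(38)+hi=9(88)=126
lo=4(38)+hi=9(88)=126
lo=5(59)+hi=9(88)=147
lo=6(65)+hi=9(88)=153
lo=7(65)+hi=9(88)=153
lo=8(72)+hi=9(88)=160

No pair found


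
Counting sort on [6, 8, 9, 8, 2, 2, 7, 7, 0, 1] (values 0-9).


Input: [6, 8, 9, 8, 2, 2, 7, 7, 0, 1]
Counts: [1, 1, 2, 0, 0, 0, 1, 2, 2, 1]

Sorted: [0, 1, 2, 2, 6, 7, 7, 8, 8, 9]


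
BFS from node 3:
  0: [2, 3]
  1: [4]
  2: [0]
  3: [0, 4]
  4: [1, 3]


Visit 3, enqueue [0, 4]
Visit 0, enqueue [2]
Visit 4, enqueue [1]
Visit 2, enqueue []
Visit 1, enqueue []

BFS order: [3, 0, 4, 2, 1]


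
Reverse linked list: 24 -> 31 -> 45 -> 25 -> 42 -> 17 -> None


Step 1: curr=24, set curr.next=prev(None) | reversed so far: 24
Step 2: curr=31, set curr.next=prev(24) | reversed so far: 31 -> 24
Step 3: curr=45, set curr.next=prev(31) | reversed so far: 45 -> 31 -> 24
Step 4: curr=25, set curr.next=prev(45) | reversed so far: 25 -> 45 -> 31 -> 24
Step 5: curr=42, set curr.next=prev(25) | reversed so far: 42 -> 25 -> 45 -> 31 -> 24
Step 6: curr=17, set curr.next=prev(42) | reversed so far: 17 -> 42 -> 25 -> 45 -> 31 -> 24

17 -> 42 -> 25 -> 45 -> 31 -> 24 -> None


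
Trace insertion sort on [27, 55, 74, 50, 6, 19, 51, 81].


Initial: [27, 55, 74, 50, 6, 19, 51, 81]
Insert 55: [27, 55, 74, 50, 6, 19, 51, 81]
Insert 74: [27, 55, 74, 50, 6, 19, 51, 81]
Insert 50: [27, 50, 55, 74, 6, 19, 51, 81]
Insert 6: [6, 27, 50, 55, 74, 19, 51, 81]
Insert 19: [6, 19, 27, 50, 55, 74, 51, 81]
Insert 51: [6, 19, 27, 50, 51, 55, 74, 81]
Insert 81: [6, 19, 27, 50, 51, 55, 74, 81]

Sorted: [6, 19, 27, 50, 51, 55, 74, 81]


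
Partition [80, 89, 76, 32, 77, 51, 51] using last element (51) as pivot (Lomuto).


Pivot: 51
  32 <= 51: swap -> [32, 89, 76, 80, 77, 51, 51]
  51 <= 51: swap -> [32, 51, 76, 80, 77, 89, 51]
Place pivot at 2: [32, 51, 51, 80, 77, 89, 76]

Partitioned: [32, 51, 51, 80, 77, 89, 76]


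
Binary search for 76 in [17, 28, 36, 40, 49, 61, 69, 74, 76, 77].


Step 1: lo=0, hi=9, mid=4, val=49
Step 2: lo=5, hi=9, mid=7, val=74
Step 3: lo=8, hi=9, mid=8, val=76

Found at index 8


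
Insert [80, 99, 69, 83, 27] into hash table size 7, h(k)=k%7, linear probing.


Insert 80: h=3 -> slot 3
Insert 99: h=1 -> slot 1
Insert 69: h=6 -> slot 6
Insert 83: h=6, 1 probes -> slot 0
Insert 27: h=6, 3 probes -> slot 2

Table: [83, 99, 27, 80, None, None, 69]


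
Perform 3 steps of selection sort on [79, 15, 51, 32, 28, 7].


Initial: [79, 15, 51, 32, 28, 7]
Step 1: min=7 at 5
  Swap: [7, 15, 51, 32, 28, 79]
Step 2: min=15 at 1
  Swap: [7, 15, 51, 32, 28, 79]
Step 3: min=28 at 4
  Swap: [7, 15, 28, 32, 51, 79]

After 3 steps: [7, 15, 28, 32, 51, 79]


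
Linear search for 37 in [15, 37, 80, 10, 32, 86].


i=0: 15!=37
i=1: 37==37 found!

Found at 1, 2 comps


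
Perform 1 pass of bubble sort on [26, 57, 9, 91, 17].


Initial: [26, 57, 9, 91, 17]
Pass 1: [26, 9, 57, 17, 91] (2 swaps)

After 1 pass: [26, 9, 57, 17, 91]


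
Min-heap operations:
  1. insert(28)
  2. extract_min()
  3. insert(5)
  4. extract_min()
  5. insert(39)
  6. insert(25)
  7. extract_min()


insert(28) -> [28]
extract_min()->28, []
insert(5) -> [5]
extract_min()->5, []
insert(39) -> [39]
insert(25) -> [25, 39]
extract_min()->25, [39]

Final heap: [39]


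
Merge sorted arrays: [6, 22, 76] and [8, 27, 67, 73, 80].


Take 6 from A
Take 8 from B
Take 22 from A
Take 27 from B
Take 67 from B
Take 73 from B
Take 76 from A

Merged: [6, 8, 22, 27, 67, 73, 76, 80]


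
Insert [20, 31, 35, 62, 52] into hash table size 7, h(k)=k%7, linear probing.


Insert 20: h=6 -> slot 6
Insert 31: h=3 -> slot 3
Insert 35: h=0 -> slot 0
Insert 62: h=6, 2 probes -> slot 1
Insert 52: h=3, 1 probes -> slot 4

Table: [35, 62, None, 31, 52, None, 20]


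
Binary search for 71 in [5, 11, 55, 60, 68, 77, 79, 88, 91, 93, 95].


Step 1: lo=0, hi=10, mid=5, val=77
Step 2: lo=0, hi=4, mid=2, val=55
Step 3: lo=3, hi=4, mid=3, val=60
Step 4: lo=4, hi=4, mid=4, val=68

Not found


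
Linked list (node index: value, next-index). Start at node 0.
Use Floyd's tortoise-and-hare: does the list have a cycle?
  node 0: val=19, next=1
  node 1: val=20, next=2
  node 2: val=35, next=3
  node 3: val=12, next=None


Floyd's tortoise (slow, +1) and hare (fast, +2):
  init: slow=0, fast=0
  step 1: slow=1, fast=2
  step 2: fast 2->3->None, no cycle

Cycle: no


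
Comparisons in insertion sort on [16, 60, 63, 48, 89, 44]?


Algorithm: insertion sort
Input: [16, 60, 63, 48, 89, 44]
Sorted: [16, 44, 48, 60, 63, 89]

11


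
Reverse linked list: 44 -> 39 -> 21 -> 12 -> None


Step 1: curr=44, set curr.next=prev(None) | reversed so far: 44
Step 2: curr=39, set curr.next=prev(44) | reversed so far: 39 -> 44
Step 3: curr=21, set curr.next=prev(39) | reversed so far: 21 -> 39 -> 44
Step 4: curr=12, set curr.next=prev(21) | reversed so far: 12 -> 21 -> 39 -> 44

12 -> 21 -> 39 -> 44 -> None


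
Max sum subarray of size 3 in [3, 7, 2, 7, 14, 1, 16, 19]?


[0:3]: 12
[1:4]: 16
[2:5]: 23
[3:6]: 22
[4:7]: 31
[5:8]: 36

Max: 36 at [5:8]


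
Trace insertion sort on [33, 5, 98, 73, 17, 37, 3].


Initial: [33, 5, 98, 73, 17, 37, 3]
Insert 5: [5, 33, 98, 73, 17, 37, 3]
Insert 98: [5, 33, 98, 73, 17, 37, 3]
Insert 73: [5, 33, 73, 98, 17, 37, 3]
Insert 17: [5, 17, 33, 73, 98, 37, 3]
Insert 37: [5, 17, 33, 37, 73, 98, 3]
Insert 3: [3, 5, 17, 33, 37, 73, 98]

Sorted: [3, 5, 17, 33, 37, 73, 98]


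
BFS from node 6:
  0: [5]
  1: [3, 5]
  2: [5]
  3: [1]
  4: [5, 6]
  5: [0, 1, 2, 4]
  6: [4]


Visit 6, enqueue [4]
Visit 4, enqueue [5]
Visit 5, enqueue [0, 1, 2]
Visit 0, enqueue []
Visit 1, enqueue [3]
Visit 2, enqueue []
Visit 3, enqueue []

BFS order: [6, 4, 5, 0, 1, 2, 3]


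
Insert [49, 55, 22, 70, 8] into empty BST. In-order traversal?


Insert 49: root
Insert 55: R from 49
Insert 22: L from 49
Insert 70: R from 49 -> R from 55
Insert 8: L from 49 -> L from 22

In-order: [8, 22, 49, 55, 70]


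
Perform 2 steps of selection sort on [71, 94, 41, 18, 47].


Initial: [71, 94, 41, 18, 47]
Step 1: min=18 at 3
  Swap: [18, 94, 41, 71, 47]
Step 2: min=41 at 2
  Swap: [18, 41, 94, 71, 47]

After 2 steps: [18, 41, 94, 71, 47]


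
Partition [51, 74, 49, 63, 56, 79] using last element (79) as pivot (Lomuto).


Pivot: 79
  51 <= 79: advance i (no swap)
  74 <= 79: advance i (no swap)
  49 <= 79: advance i (no swap)
  63 <= 79: advance i (no swap)
  56 <= 79: advance i (no swap)
Place pivot at 5: [51, 74, 49, 63, 56, 79]

Partitioned: [51, 74, 49, 63, 56, 79]


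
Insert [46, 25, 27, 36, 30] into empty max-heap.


Insert 46: [46]
Insert 25: [46, 25]
Insert 27: [46, 25, 27]
Insert 36: [46, 36, 27, 25]
Insert 30: [46, 36, 27, 25, 30]

Final heap: [46, 36, 27, 25, 30]


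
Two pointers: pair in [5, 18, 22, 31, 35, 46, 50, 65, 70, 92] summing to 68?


lo=0(5)+hi=9(92)=97
lo=0(5)+hi=8(70)=75
lo=0(5)+hi=7(65)=70
lo=0(5)+hi=6(50)=55
lo=1(18)+hi=6(50)=68

Yes: 18+50=68


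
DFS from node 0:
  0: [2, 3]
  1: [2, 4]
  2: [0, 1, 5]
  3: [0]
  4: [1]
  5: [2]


Visit 0, push [3, 2]
Visit 2, push [5, 1]
Visit 1, push [4]
Visit 4, push []
Visit 5, push []
Visit 3, push []

DFS order: [0, 2, 1, 4, 5, 3]


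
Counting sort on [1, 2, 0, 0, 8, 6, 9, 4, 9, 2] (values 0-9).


Input: [1, 2, 0, 0, 8, 6, 9, 4, 9, 2]
Counts: [2, 1, 2, 0, 1, 0, 1, 0, 1, 2]

Sorted: [0, 0, 1, 2, 2, 4, 6, 8, 9, 9]


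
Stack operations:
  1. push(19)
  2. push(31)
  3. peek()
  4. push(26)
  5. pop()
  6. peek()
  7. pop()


push(19) -> [19]
push(31) -> [19, 31]
peek()->31
push(26) -> [19, 31, 26]
pop()->26, [19, 31]
peek()->31
pop()->31, [19]

Final stack: [19]


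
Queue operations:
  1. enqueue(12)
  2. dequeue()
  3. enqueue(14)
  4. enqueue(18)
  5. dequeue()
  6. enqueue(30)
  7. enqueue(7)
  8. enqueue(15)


enqueue(12) -> [12]
dequeue()->12, []
enqueue(14) -> [14]
enqueue(18) -> [14, 18]
dequeue()->14, [18]
enqueue(30) -> [18, 30]
enqueue(7) -> [18, 30, 7]
enqueue(15) -> [18, 30, 7, 15]

Final queue: [18, 30, 7, 15]


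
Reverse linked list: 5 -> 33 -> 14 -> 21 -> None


Step 1: curr=5, set curr.next=prev(None) | reversed so far: 5
Step 2: curr=33, set curr.next=prev(5) | reversed so far: 33 -> 5
Step 3: curr=14, set curr.next=prev(33) | reversed so far: 14 -> 33 -> 5
Step 4: curr=21, set curr.next=prev(14) | reversed so far: 21 -> 14 -> 33 -> 5

21 -> 14 -> 33 -> 5 -> None
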